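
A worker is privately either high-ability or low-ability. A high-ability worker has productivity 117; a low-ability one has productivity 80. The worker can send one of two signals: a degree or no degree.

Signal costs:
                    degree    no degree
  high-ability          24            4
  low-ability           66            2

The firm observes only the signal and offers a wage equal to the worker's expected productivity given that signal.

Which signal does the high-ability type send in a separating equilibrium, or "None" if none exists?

Try high-ability → degree, low-ability → no degree:
  If types separate, degree earns payment 117 and no degree earns 80.
  High-ability: degree gives 117 − 24 = 93; no degree gives 80 − 4 = 76. No deviation. ✓
  Low-ability: no degree gives 80 − 2 = 78; degree gives 117 − 66 = 51. No deviation. ✓
Both hold — the high-ability type sends degree.

degree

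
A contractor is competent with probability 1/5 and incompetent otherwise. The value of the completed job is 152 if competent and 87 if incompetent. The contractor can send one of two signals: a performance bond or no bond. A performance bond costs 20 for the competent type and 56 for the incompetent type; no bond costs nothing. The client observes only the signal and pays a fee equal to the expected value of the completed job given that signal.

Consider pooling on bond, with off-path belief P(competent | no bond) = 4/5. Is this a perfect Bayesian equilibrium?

No

On the equilibrium path (bond) the client holds the prior 1/5 and pays 1/5·152 + 4/5·87 = 100. Off-path (no bond) belief 4/5 gives 4/5·152 + 1/5·87 = 139.
Competent: bond gives 100 − 20 = 80; no bond gives 139 − 0 = 139. Deviates. ✗
Incompetent: bond gives 100 − 56 = 44; no bond gives 139 − 0 = 139. Deviates. ✗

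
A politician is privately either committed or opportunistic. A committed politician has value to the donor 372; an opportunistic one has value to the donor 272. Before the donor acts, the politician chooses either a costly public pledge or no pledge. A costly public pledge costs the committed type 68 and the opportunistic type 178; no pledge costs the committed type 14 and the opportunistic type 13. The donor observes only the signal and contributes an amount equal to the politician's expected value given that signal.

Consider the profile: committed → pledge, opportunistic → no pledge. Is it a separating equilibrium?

Under separation the donor infers type exactly: pledge → committed (pays 372), no pledge → opportunistic (pays 272).
Committed: pledge gives 372 − 68 = 304; no pledge gives 272 − 14 = 258. No deviation. ✓
Opportunistic: no pledge gives 272 − 13 = 259; pledge gives 372 − 178 = 194. No deviation. ✓
Neither type gains from mimicking the other.

Yes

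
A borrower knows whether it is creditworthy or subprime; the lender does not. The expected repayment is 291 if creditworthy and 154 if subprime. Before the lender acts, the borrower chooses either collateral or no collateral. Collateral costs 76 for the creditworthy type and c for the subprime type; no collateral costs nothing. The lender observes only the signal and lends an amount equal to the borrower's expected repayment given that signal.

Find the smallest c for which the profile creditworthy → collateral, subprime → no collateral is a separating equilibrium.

137

Under separation: collateral → creditworthy (pays 291); no collateral → subprime (pays 154).
Creditworthy: 291 − 76 = 215 ≥ 154 − 0 = 154. Holds regardless of c. ✓
Subprime: 154 − 0 ≥ 291 − c, so c ≥ 291 − 154 = 137.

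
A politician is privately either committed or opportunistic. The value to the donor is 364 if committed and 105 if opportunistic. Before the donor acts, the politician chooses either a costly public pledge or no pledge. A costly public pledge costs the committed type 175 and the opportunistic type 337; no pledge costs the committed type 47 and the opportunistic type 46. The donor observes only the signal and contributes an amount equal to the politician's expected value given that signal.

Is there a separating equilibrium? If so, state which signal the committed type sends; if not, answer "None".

Try committed → pledge, opportunistic → no pledge:
  If types separate, pledge earns payment 364 and no pledge earns 105.
  Committed: pledge gives 364 − 175 = 189; no pledge gives 105 − 47 = 58. No deviation. ✓
  Opportunistic: no pledge gives 105 − 46 = 59; pledge gives 364 − 337 = 27. No deviation. ✓
Both hold — the committed type sends pledge.

pledge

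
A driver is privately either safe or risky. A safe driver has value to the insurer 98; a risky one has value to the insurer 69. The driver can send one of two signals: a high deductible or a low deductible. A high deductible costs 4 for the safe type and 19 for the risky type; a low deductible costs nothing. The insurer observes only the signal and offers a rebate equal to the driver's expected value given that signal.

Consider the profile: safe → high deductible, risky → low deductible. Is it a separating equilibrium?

If types separate, high deductible earns payment 98 and low deductible earns 69.
Safe: high deductible gives 98 − 4 = 94; low deductible gives 69 − 0 = 69. No deviation. ✓
Risky: low deductible gives 69 − 0 = 69; high deductible gives 98 − 19 = 79. Would deviate. ✗

No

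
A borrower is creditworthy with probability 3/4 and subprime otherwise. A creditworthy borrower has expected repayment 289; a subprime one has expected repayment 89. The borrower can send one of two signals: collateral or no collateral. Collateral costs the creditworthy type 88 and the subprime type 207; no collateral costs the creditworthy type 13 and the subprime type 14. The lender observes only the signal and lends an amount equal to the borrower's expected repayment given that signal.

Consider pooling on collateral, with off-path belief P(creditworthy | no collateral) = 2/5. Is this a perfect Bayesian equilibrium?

On the equilibrium path (collateral) the lender holds the prior 3/4 and pays 3/4·289 + 1/4·89 = 239. Off-path (no collateral) belief 2/5 gives 2/5·289 + 3/5·89 = 169.
Creditworthy: collateral gives 239 − 88 = 151; no collateral gives 169 − 13 = 156. Deviates. ✗
Subprime: collateral gives 239 − 207 = 32; no collateral gives 169 − 14 = 155. Deviates. ✗

No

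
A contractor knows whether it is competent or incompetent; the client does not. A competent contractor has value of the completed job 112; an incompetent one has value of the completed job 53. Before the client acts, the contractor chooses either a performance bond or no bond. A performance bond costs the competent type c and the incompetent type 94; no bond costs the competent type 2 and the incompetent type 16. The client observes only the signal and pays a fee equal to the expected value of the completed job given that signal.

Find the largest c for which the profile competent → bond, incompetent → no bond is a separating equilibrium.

61

Under separation: bond → competent (pays 112); no bond → incompetent (pays 53).
Incompetent: 53 − 16 = 37 ≥ 112 − 94 = 18. Holds regardless of c. ✓
Competent: 112 − c ≥ 53 − 2, so c ≤ 112 − 51 = 61.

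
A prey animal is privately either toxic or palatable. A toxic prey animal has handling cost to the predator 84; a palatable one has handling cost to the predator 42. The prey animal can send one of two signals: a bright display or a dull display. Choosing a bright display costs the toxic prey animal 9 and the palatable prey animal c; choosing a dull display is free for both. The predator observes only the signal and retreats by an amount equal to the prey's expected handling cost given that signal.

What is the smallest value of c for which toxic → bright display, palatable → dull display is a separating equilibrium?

42

Under separation: bright display → toxic (pays 84); dull display → palatable (pays 42).
Toxic: 84 − 9 = 75 ≥ 42 − 0 = 42. Holds regardless of c. ✓
Palatable: 42 − 0 ≥ 84 − c, so c ≥ 84 − 42 = 42.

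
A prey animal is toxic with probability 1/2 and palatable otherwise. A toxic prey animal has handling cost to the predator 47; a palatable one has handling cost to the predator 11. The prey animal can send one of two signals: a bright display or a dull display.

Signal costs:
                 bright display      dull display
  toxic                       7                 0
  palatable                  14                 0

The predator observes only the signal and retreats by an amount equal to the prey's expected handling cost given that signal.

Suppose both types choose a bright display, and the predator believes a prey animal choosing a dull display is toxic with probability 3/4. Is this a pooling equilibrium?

At the pooled signal (bright display) the predator holds the prior 1/2 and pays 1/2·47 + 1/2·11 = 29. Off-path (dull display) belief 3/4 gives 3/4·47 + 1/4·11 = 38.
Toxic: bright display gives 29 − 7 = 22; dull display gives 38 − 0 = 38. Deviates. ✗
Palatable: bright display gives 29 − 14 = 15; dull display gives 38 − 0 = 38. Deviates. ✗

No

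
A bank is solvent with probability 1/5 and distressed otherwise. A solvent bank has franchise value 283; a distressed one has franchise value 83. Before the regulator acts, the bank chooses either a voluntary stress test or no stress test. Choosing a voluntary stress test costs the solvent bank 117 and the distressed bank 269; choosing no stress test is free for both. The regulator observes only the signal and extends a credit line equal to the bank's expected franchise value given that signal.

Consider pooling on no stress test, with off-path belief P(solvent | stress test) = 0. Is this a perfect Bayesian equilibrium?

Yes

On the equilibrium path (no stress test) the regulator holds the prior 1/5 and pays 1/5·283 + 4/5·83 = 123. Off-path (stress test) belief 0 gives 0·283 + 1·83 = 83.
Solvent: no stress test gives 123 − 0 = 123; stress test gives 83 − 117 = -34. Stays. ✓
Distressed: no stress test gives 123 − 0 = 123; stress test gives 83 − 269 = -186. Stays. ✓
Beliefs are Bayes-consistent on-path and both types best-respond.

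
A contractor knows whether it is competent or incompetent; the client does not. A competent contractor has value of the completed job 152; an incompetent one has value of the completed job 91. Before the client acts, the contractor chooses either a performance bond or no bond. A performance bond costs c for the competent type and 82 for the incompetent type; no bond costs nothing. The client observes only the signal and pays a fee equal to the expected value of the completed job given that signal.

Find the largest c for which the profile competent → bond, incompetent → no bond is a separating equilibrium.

Under separation: bond → competent (pays 152); no bond → incompetent (pays 91).
Incompetent: 91 − 0 = 91 ≥ 152 − 82 = 70. Holds regardless of c. ✓
Competent: 152 − c ≥ 91 − 0, so c ≤ 152 − 91 = 61.

61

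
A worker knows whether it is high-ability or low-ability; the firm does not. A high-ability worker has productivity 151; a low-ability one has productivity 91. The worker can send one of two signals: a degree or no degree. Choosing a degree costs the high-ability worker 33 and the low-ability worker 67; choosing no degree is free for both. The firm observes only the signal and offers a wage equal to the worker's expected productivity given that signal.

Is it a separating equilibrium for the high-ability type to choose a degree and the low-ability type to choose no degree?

Yes

If types separate, degree earns payment 151 and no degree earns 91.
High-ability: degree gives 151 − 33 = 118; no degree gives 91 − 0 = 91. No deviation. ✓
Low-ability: no degree gives 91 − 0 = 91; degree gives 151 − 67 = 84. No deviation. ✓
Neither type gains from mimicking the other.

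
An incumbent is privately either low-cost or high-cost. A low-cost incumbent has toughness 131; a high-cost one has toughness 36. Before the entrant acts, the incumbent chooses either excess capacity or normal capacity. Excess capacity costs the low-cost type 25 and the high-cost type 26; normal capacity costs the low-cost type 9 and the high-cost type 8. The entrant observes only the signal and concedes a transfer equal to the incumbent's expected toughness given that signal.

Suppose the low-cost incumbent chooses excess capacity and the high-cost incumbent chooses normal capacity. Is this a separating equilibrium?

No

If types separate, excess capacity earns payment 131 and normal capacity earns 36.
Low-cost: excess capacity gives 131 − 25 = 106; normal capacity gives 36 − 9 = 27. No deviation. ✓
High-cost: normal capacity gives 36 − 8 = 28; excess capacity gives 131 − 26 = 105. Would deviate. ✗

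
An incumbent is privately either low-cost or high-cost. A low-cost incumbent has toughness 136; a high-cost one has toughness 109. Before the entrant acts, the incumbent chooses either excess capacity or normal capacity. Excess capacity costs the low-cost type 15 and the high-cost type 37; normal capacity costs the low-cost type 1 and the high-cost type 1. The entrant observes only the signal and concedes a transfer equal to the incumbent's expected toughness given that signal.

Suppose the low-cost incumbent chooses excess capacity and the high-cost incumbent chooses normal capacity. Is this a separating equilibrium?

Yes

Under separation the entrant infers type exactly: excess capacity → low-cost (pays 136), normal capacity → high-cost (pays 109).
Low-cost: excess capacity gives 136 − 15 = 121; normal capacity gives 109 − 1 = 108. No deviation. ✓
High-cost: normal capacity gives 109 − 1 = 108; excess capacity gives 136 − 37 = 99. No deviation. ✓
Both incentive constraints hold.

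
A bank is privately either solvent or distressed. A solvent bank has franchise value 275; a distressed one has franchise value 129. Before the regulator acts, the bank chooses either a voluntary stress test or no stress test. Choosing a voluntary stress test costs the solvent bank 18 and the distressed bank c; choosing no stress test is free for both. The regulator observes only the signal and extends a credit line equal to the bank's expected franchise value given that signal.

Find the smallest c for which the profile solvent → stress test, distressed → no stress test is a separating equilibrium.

146

Under separation: stress test → solvent (pays 275); no stress test → distressed (pays 129).
Solvent: 275 − 18 = 257 ≥ 129 − 0 = 129. Holds regardless of c. ✓
Distressed: 129 − 0 ≥ 275 − c, so c ≥ 275 − 129 = 146.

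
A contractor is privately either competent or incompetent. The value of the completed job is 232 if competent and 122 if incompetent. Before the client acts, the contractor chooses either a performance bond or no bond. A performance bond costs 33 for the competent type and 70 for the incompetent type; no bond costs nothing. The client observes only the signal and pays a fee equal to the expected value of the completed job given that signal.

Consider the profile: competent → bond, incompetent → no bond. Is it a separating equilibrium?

If types separate, bond earns payment 232 and no bond earns 122.
Competent: bond gives 232 − 33 = 199; no bond gives 122 − 0 = 122. No deviation. ✓
Incompetent: no bond gives 122 − 0 = 122; bond gives 232 − 70 = 162. Would deviate. ✗

No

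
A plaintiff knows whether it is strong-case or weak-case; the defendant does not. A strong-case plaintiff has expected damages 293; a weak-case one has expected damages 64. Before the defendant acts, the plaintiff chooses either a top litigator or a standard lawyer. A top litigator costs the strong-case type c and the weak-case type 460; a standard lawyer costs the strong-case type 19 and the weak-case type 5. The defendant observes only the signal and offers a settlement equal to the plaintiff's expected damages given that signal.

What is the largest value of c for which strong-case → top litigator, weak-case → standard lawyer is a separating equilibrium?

Under separation: top litigator → strong-case (pays 293); standard lawyer → weak-case (pays 64).
Weak-case: 64 − 5 = 59 ≥ 293 − 460 = -167. Holds regardless of c. ✓
Strong-case: 293 − c ≥ 64 − 19, so c ≤ 293 − 45 = 248.

248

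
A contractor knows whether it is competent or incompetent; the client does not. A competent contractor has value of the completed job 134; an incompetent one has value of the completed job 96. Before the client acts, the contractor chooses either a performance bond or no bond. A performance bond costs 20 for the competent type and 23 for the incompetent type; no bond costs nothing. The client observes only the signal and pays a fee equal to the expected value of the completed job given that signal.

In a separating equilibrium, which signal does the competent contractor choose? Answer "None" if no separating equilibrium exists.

Try competent → bond, incompetent → no bond:
  Under separation the client infers type exactly: bond → competent (pays 134), no bond → incompetent (pays 96).
  Competent: bond gives 134 − 20 = 114; no bond gives 96 − 0 = 96. No deviation. ✓
  Incompetent: no bond gives 96 − 0 = 96; bond gives 134 − 23 = 111. Would deviate. ✗
Try competent → no bond, incompetent → bond:
  Under separation the client infers type exactly: no bond → competent (pays 134), bond → incompetent (pays 96).
  Competent: no bond gives 134 − 0 = 134; bond gives 96 − 20 = 76. No deviation. ✓
  Incompetent: bond gives 96 − 23 = 73; no bond gives 134 − 0 = 134. Would deviate. ✗
Neither assignment is incentive-compatible.

None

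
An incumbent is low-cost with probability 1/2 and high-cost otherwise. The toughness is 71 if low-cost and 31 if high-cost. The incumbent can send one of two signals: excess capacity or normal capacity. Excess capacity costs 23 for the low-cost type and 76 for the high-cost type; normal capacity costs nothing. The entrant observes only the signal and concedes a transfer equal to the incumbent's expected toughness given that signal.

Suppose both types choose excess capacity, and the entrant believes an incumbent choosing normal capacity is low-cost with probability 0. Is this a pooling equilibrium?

No

On the equilibrium path (excess capacity) the entrant holds the prior 1/2 and pays 1/2·71 + 1/2·31 = 51. Off-path (normal capacity) belief 0 gives 0·71 + 1·31 = 31.
Low-cost: excess capacity gives 51 − 23 = 28; normal capacity gives 31 − 0 = 31. Deviates. ✗
High-cost: excess capacity gives 51 − 76 = -25; normal capacity gives 31 − 0 = 31. Deviates. ✗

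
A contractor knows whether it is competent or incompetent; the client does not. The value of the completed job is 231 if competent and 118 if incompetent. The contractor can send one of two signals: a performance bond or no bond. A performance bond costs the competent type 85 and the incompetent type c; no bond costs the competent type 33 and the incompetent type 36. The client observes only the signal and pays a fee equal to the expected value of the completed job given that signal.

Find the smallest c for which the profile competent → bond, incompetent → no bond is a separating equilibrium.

Under separation: bond → competent (pays 231); no bond → incompetent (pays 118).
Competent: 231 − 85 = 146 ≥ 118 − 33 = 85. Holds regardless of c. ✓
Incompetent: 118 − 36 ≥ 231 − c, so c ≥ 231 − 82 = 149.

149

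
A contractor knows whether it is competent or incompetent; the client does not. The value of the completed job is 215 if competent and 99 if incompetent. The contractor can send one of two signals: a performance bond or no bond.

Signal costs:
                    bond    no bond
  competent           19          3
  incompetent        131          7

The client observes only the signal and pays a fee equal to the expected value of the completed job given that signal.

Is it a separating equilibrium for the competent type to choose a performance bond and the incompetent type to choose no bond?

If types separate, bond earns payment 215 and no bond earns 99.
Competent: bond gives 215 − 19 = 196; no bond gives 99 − 3 = 96. No deviation. ✓
Incompetent: no bond gives 99 − 7 = 92; bond gives 215 − 131 = 84. No deviation. ✓
Both incentive constraints hold.

Yes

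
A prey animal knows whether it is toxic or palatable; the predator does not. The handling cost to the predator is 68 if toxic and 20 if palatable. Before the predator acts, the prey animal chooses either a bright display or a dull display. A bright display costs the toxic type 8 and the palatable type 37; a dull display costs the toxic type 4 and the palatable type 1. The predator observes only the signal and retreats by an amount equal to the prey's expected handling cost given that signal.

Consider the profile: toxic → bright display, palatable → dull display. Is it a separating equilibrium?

No

If types separate, bright display earns payment 68 and dull display earns 20.
Toxic: bright display gives 68 − 8 = 60; dull display gives 20 − 4 = 16. No deviation. ✓
Palatable: dull display gives 20 − 1 = 19; bright display gives 68 − 37 = 31. Would deviate. ✗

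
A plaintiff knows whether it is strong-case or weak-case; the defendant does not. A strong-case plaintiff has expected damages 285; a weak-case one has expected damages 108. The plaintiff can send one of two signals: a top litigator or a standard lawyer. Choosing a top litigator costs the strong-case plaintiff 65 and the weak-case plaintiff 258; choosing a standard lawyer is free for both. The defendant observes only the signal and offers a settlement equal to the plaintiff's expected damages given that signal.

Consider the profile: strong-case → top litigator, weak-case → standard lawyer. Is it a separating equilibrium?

Yes

If types separate, top litigator earns payment 285 and standard lawyer earns 108.
Strong-case: top litigator gives 285 − 65 = 220; standard lawyer gives 108 − 0 = 108. No deviation. ✓
Weak-case: standard lawyer gives 108 − 0 = 108; top litigator gives 285 − 258 = 27. No deviation. ✓
Both incentive constraints hold.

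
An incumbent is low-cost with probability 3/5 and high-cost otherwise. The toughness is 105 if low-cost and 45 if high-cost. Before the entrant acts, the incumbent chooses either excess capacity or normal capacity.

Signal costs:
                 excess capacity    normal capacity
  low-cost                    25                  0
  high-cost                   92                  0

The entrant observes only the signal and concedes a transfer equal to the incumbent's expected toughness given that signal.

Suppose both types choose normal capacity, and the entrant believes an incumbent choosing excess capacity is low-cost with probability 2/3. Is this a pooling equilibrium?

At the pooled signal (normal capacity) the entrant holds the prior 3/5 and pays 3/5·105 + 2/5·45 = 81. Off-path (excess capacity) belief 2/3 gives 2/3·105 + 1/3·45 = 85.
Low-cost: normal capacity gives 81 − 0 = 81; excess capacity gives 85 − 25 = 60. Stays. ✓
High-cost: normal capacity gives 81 − 0 = 81; excess capacity gives 85 − 92 = -7. Stays. ✓

Yes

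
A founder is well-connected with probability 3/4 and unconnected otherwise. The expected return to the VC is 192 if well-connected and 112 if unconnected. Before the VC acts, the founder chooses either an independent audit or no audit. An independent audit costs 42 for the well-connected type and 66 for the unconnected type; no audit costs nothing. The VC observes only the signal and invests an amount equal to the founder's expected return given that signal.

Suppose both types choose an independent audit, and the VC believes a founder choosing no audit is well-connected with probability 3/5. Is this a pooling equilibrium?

No

At the pooled signal (audit) the VC holds the prior 3/4 and pays 3/4·192 + 1/4·112 = 172. Off-path (no audit) belief 3/5 gives 3/5·192 + 2/5·112 = 160.
Well-connected: audit gives 172 − 42 = 130; no audit gives 160 − 0 = 160. Deviates. ✗
Unconnected: audit gives 172 − 66 = 106; no audit gives 160 − 0 = 160. Deviates. ✗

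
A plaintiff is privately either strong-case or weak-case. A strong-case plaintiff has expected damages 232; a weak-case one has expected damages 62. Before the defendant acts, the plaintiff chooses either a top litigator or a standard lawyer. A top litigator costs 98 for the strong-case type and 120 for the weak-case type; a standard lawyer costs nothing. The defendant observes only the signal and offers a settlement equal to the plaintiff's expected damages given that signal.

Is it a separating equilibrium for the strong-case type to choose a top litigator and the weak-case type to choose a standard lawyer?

If types separate, top litigator earns payment 232 and standard lawyer earns 62.
Strong-case: top litigator gives 232 − 98 = 134; standard lawyer gives 62 − 0 = 62. No deviation. ✓
Weak-case: standard lawyer gives 62 − 0 = 62; top litigator gives 232 − 120 = 112. Would deviate. ✗

No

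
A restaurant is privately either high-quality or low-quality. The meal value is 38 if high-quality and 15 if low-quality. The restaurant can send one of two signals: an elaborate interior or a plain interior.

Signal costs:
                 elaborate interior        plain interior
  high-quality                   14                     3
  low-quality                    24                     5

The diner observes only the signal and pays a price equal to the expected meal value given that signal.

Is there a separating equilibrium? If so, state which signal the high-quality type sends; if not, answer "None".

Try high-quality → elaborate interior, low-quality → plain interior:
  Under separation the diner infers type exactly: elaborate interior → high-quality (pays 38), plain interior → low-quality (pays 15).
  High-quality: elaborate interior gives 38 − 14 = 24; plain interior gives 15 − 3 = 12. No deviation. ✓
  Low-quality: plain interior gives 15 − 5 = 10; elaborate interior gives 38 − 24 = 14. Would deviate. ✗
Try high-quality → plain interior, low-quality → elaborate interior:
  Under separation the diner infers type exactly: plain interior → high-quality (pays 38), elaborate interior → low-quality (pays 15).
  High-quality: plain interior gives 38 − 3 = 35; elaborate interior gives 15 − 14 = 1. No deviation. ✓
  Low-quality: elaborate interior gives 15 − 24 = -9; plain interior gives 38 − 5 = 33. Would deviate. ✗
Neither assignment is incentive-compatible.

None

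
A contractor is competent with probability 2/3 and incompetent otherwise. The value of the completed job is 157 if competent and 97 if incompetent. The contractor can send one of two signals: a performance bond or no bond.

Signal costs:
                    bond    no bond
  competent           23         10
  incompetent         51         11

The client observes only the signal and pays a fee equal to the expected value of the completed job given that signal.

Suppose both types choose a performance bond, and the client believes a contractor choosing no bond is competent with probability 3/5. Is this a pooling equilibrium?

At the pooled signal (bond) the client holds the prior 2/3 and pays 2/3·157 + 1/3·97 = 137. Off-path (no bond) belief 3/5 gives 3/5·157 + 2/5·97 = 133.
Competent: bond gives 137 − 23 = 114; no bond gives 133 − 10 = 123. Deviates. ✗
Incompetent: bond gives 137 − 51 = 86; no bond gives 133 − 11 = 122. Deviates. ✗

No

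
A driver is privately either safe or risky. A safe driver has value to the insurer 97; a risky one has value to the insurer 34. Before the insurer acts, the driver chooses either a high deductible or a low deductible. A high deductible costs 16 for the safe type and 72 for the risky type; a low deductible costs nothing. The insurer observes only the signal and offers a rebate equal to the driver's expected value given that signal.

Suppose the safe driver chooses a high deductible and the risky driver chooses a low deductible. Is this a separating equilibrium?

Under separation the insurer infers type exactly: high deductible → safe (pays 97), low deductible → risky (pays 34).
Safe: high deductible gives 97 − 16 = 81; low deductible gives 34 − 0 = 34. No deviation. ✓
Risky: low deductible gives 34 − 0 = 34; high deductible gives 97 − 72 = 25. No deviation. ✓
Both incentive constraints hold.

Yes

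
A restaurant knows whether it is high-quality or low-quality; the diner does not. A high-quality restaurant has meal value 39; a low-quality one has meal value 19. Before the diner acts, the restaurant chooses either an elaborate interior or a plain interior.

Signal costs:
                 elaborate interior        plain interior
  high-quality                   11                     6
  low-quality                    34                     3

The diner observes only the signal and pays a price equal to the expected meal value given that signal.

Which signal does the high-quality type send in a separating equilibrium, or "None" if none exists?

elaborate interior

Try high-quality → elaborate interior, low-quality → plain interior:
  If types separate, elaborate interior earns payment 39 and plain interior earns 19.
  High-quality: elaborate interior gives 39 − 11 = 28; plain interior gives 19 − 6 = 13. No deviation. ✓
  Low-quality: plain interior gives 19 − 3 = 16; elaborate interior gives 39 − 34 = 5. No deviation. ✓
Both hold — the high-quality type sends elaborate interior.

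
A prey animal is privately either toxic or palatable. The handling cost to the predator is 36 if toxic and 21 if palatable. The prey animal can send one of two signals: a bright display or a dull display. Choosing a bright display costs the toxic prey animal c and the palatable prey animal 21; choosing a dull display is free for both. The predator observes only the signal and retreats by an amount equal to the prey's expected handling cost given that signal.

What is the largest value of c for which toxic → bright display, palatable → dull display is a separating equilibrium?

Under separation: bright display → toxic (pays 36); dull display → palatable (pays 21).
Palatable: 21 − 0 = 21 ≥ 36 − 21 = 15. Holds regardless of c. ✓
Toxic: 36 − c ≥ 21 − 0, so c ≤ 36 − 21 = 15.

15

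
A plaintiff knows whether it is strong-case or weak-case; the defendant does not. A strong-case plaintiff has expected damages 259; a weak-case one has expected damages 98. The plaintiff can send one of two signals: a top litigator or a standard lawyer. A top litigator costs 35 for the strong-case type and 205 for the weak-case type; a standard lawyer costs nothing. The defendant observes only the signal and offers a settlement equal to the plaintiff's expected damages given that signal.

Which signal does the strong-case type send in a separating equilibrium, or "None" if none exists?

top litigator

Try strong-case → top litigator, weak-case → standard lawyer:
  Under separation the defendant infers type exactly: top litigator → strong-case (pays 259), standard lawyer → weak-case (pays 98).
  Strong-case: top litigator gives 259 − 35 = 224; standard lawyer gives 98 − 0 = 98. No deviation. ✓
  Weak-case: standard lawyer gives 98 − 0 = 98; top litigator gives 259 − 205 = 54. No deviation. ✓
Both hold — the strong-case type sends top litigator.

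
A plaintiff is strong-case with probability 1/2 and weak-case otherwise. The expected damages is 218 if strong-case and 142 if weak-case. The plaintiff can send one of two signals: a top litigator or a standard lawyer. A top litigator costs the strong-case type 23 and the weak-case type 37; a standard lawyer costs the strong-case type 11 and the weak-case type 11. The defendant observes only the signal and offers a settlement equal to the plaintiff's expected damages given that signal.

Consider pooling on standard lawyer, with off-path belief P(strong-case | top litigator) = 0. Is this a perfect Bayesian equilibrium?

On the equilibrium path (standard lawyer) the defendant holds the prior 1/2 and pays 1/2·218 + 1/2·142 = 180. Off-path (top litigator) belief 0 gives 0·218 + 1·142 = 142.
Strong-case: standard lawyer gives 180 − 11 = 169; top litigator gives 142 − 23 = 119. Stays. ✓
Weak-case: standard lawyer gives 180 − 11 = 169; top litigator gives 142 − 37 = 105. Stays. ✓
Beliefs are Bayes-consistent on-path and both types best-respond.

Yes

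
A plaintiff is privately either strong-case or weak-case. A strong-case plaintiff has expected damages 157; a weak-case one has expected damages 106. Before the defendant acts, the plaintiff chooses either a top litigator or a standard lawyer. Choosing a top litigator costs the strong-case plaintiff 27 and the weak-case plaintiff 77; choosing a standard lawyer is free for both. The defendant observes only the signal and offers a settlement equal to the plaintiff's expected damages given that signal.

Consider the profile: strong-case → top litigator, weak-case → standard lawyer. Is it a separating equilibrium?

Under separation the defendant infers type exactly: top litigator → strong-case (pays 157), standard lawyer → weak-case (pays 106).
Strong-case: top litigator gives 157 − 27 = 130; standard lawyer gives 106 − 0 = 106. No deviation. ✓
Weak-case: standard lawyer gives 106 − 0 = 106; top litigator gives 157 − 77 = 80. No deviation. ✓
Both incentive constraints hold.

Yes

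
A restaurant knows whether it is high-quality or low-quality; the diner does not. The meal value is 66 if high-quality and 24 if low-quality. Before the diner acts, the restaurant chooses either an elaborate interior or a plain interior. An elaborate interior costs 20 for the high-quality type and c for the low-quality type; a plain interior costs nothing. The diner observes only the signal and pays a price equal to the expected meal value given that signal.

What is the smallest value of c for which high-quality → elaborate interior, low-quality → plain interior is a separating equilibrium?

Under separation: elaborate interior → high-quality (pays 66); plain interior → low-quality (pays 24).
High-quality: 66 − 20 = 46 ≥ 24 − 0 = 24. Holds regardless of c. ✓
Low-quality: 24 − 0 ≥ 66 − c, so c ≥ 66 − 24 = 42.

42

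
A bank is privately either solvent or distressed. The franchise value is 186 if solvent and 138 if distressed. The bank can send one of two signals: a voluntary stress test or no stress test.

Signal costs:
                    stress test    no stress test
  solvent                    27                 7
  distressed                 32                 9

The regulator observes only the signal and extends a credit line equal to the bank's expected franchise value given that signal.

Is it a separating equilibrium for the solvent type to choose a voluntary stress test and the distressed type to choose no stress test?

No

If types separate, stress test earns payment 186 and no stress test earns 138.
Solvent: stress test gives 186 − 27 = 159; no stress test gives 138 − 7 = 131. No deviation. ✓
Distressed: no stress test gives 138 − 9 = 129; stress test gives 186 − 32 = 154. Would deviate. ✗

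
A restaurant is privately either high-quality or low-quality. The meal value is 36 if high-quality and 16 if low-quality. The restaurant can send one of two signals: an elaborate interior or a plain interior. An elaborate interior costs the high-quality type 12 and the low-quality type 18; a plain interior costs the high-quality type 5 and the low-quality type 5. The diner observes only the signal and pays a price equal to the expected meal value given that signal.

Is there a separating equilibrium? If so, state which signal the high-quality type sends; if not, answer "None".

None

Try high-quality → elaborate interior, low-quality → plain interior:
  If types separate, elaborate interior earns payment 36 and plain interior earns 16.
  High-quality: elaborate interior gives 36 − 12 = 24; plain interior gives 16 − 5 = 11. No deviation. ✓
  Low-quality: plain interior gives 16 − 5 = 11; elaborate interior gives 36 − 18 = 18. Would deviate. ✗
Try high-quality → plain interior, low-quality → elaborate interior:
  If types separate, plain interior earns payment 36 and elaborate interior earns 16.
  High-quality: plain interior gives 36 − 5 = 31; elaborate interior gives 16 − 12 = 4. No deviation. ✓
  Low-quality: elaborate interior gives 16 − 18 = -2; plain interior gives 36 − 5 = 31. Would deviate. ✗
Neither assignment is incentive-compatible.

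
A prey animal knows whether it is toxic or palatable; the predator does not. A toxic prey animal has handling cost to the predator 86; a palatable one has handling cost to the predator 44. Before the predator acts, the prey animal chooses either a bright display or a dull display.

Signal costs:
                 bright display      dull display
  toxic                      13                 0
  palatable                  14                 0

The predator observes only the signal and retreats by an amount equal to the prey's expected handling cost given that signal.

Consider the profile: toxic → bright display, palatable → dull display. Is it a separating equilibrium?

If types separate, bright display earns payment 86 and dull display earns 44.
Toxic: bright display gives 86 − 13 = 73; dull display gives 44 − 0 = 44. No deviation. ✓
Palatable: dull display gives 44 − 0 = 44; bright display gives 86 − 14 = 72. Would deviate. ✗

No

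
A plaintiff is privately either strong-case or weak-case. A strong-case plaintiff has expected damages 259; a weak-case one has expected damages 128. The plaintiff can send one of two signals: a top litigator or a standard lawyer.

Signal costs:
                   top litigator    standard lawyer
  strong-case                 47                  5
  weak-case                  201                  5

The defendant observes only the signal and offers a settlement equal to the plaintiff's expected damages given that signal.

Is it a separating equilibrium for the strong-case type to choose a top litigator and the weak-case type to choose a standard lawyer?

Yes

If types separate, top litigator earns payment 259 and standard lawyer earns 128.
Strong-case: top litigator gives 259 − 47 = 212; standard lawyer gives 128 − 5 = 123. No deviation. ✓
Weak-case: standard lawyer gives 128 − 5 = 123; top litigator gives 259 − 201 = 58. No deviation. ✓
Both incentive constraints hold.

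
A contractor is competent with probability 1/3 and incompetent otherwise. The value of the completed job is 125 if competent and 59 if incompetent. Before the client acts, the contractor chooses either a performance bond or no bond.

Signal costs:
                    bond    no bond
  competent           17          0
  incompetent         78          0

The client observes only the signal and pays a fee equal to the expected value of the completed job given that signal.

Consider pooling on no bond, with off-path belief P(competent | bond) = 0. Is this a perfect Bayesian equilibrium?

On the equilibrium path (no bond) the client holds the prior 1/3 and pays 1/3·125 + 2/3·59 = 81. Off-path (bond) belief 0 gives 0·125 + 1·59 = 59.
Competent: no bond gives 81 − 0 = 81; bond gives 59 − 17 = 42. Stays. ✓
Incompetent: no bond gives 81 − 0 = 81; bond gives 59 − 78 = -19. Stays. ✓
Beliefs are Bayes-consistent on-path and both types best-respond.

Yes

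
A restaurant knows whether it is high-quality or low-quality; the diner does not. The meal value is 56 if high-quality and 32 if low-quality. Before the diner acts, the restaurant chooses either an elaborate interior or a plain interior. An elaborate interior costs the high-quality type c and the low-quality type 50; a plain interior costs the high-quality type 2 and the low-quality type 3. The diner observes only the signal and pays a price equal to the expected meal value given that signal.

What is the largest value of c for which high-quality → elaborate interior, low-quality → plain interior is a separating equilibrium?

26

Under separation: elaborate interior → high-quality (pays 56); plain interior → low-quality (pays 32).
Low-quality: 32 − 3 = 29 ≥ 56 − 50 = 6. Holds regardless of c. ✓
High-quality: 56 − c ≥ 32 − 2, so c ≤ 56 − 30 = 26.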